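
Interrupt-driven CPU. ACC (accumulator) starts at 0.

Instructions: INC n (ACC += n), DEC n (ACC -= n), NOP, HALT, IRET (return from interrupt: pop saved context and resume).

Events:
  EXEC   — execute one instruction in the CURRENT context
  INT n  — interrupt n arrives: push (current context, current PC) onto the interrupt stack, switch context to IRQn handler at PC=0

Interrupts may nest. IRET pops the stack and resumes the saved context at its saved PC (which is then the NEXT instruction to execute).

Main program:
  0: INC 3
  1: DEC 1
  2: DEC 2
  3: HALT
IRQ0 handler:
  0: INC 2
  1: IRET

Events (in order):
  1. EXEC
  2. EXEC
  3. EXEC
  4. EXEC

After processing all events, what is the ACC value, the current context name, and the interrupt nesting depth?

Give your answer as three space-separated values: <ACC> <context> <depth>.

Event 1 (EXEC): [MAIN] PC=0: INC 3 -> ACC=3
Event 2 (EXEC): [MAIN] PC=1: DEC 1 -> ACC=2
Event 3 (EXEC): [MAIN] PC=2: DEC 2 -> ACC=0
Event 4 (EXEC): [MAIN] PC=3: HALT

Answer: 0 MAIN 0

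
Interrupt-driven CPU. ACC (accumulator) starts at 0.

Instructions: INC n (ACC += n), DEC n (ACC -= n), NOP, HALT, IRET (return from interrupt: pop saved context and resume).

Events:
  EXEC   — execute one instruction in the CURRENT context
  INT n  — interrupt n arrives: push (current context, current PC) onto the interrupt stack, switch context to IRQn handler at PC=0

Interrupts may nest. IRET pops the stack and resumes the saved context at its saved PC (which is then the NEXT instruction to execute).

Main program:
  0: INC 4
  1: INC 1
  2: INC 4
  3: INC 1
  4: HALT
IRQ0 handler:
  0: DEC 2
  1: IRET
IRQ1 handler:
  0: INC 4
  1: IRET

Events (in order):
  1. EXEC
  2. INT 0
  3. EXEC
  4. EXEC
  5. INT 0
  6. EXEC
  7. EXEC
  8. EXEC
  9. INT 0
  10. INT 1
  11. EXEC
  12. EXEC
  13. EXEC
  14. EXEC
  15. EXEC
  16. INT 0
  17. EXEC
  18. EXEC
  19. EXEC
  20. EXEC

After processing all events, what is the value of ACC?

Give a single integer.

Answer: 6

Derivation:
Event 1 (EXEC): [MAIN] PC=0: INC 4 -> ACC=4
Event 2 (INT 0): INT 0 arrives: push (MAIN, PC=1), enter IRQ0 at PC=0 (depth now 1)
Event 3 (EXEC): [IRQ0] PC=0: DEC 2 -> ACC=2
Event 4 (EXEC): [IRQ0] PC=1: IRET -> resume MAIN at PC=1 (depth now 0)
Event 5 (INT 0): INT 0 arrives: push (MAIN, PC=1), enter IRQ0 at PC=0 (depth now 1)
Event 6 (EXEC): [IRQ0] PC=0: DEC 2 -> ACC=0
Event 7 (EXEC): [IRQ0] PC=1: IRET -> resume MAIN at PC=1 (depth now 0)
Event 8 (EXEC): [MAIN] PC=1: INC 1 -> ACC=1
Event 9 (INT 0): INT 0 arrives: push (MAIN, PC=2), enter IRQ0 at PC=0 (depth now 1)
Event 10 (INT 1): INT 1 arrives: push (IRQ0, PC=0), enter IRQ1 at PC=0 (depth now 2)
Event 11 (EXEC): [IRQ1] PC=0: INC 4 -> ACC=5
Event 12 (EXEC): [IRQ1] PC=1: IRET -> resume IRQ0 at PC=0 (depth now 1)
Event 13 (EXEC): [IRQ0] PC=0: DEC 2 -> ACC=3
Event 14 (EXEC): [IRQ0] PC=1: IRET -> resume MAIN at PC=2 (depth now 0)
Event 15 (EXEC): [MAIN] PC=2: INC 4 -> ACC=7
Event 16 (INT 0): INT 0 arrives: push (MAIN, PC=3), enter IRQ0 at PC=0 (depth now 1)
Event 17 (EXEC): [IRQ0] PC=0: DEC 2 -> ACC=5
Event 18 (EXEC): [IRQ0] PC=1: IRET -> resume MAIN at PC=3 (depth now 0)
Event 19 (EXEC): [MAIN] PC=3: INC 1 -> ACC=6
Event 20 (EXEC): [MAIN] PC=4: HALT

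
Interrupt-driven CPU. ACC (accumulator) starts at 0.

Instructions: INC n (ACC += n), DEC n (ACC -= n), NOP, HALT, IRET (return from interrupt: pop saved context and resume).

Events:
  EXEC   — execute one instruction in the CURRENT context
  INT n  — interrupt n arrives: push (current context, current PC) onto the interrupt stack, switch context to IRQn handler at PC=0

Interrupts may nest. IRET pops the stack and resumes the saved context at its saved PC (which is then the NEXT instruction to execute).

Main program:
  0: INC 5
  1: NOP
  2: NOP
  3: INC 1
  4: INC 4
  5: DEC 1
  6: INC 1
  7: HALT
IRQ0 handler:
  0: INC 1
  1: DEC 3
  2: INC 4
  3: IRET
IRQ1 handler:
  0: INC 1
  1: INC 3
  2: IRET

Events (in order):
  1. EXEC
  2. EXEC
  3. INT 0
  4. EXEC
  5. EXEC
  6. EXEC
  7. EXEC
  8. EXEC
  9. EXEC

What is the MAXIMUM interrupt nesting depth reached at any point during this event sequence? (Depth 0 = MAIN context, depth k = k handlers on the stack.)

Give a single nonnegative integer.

Event 1 (EXEC): [MAIN] PC=0: INC 5 -> ACC=5 [depth=0]
Event 2 (EXEC): [MAIN] PC=1: NOP [depth=0]
Event 3 (INT 0): INT 0 arrives: push (MAIN, PC=2), enter IRQ0 at PC=0 (depth now 1) [depth=1]
Event 4 (EXEC): [IRQ0] PC=0: INC 1 -> ACC=6 [depth=1]
Event 5 (EXEC): [IRQ0] PC=1: DEC 3 -> ACC=3 [depth=1]
Event 6 (EXEC): [IRQ0] PC=2: INC 4 -> ACC=7 [depth=1]
Event 7 (EXEC): [IRQ0] PC=3: IRET -> resume MAIN at PC=2 (depth now 0) [depth=0]
Event 8 (EXEC): [MAIN] PC=2: NOP [depth=0]
Event 9 (EXEC): [MAIN] PC=3: INC 1 -> ACC=8 [depth=0]
Max depth observed: 1

Answer: 1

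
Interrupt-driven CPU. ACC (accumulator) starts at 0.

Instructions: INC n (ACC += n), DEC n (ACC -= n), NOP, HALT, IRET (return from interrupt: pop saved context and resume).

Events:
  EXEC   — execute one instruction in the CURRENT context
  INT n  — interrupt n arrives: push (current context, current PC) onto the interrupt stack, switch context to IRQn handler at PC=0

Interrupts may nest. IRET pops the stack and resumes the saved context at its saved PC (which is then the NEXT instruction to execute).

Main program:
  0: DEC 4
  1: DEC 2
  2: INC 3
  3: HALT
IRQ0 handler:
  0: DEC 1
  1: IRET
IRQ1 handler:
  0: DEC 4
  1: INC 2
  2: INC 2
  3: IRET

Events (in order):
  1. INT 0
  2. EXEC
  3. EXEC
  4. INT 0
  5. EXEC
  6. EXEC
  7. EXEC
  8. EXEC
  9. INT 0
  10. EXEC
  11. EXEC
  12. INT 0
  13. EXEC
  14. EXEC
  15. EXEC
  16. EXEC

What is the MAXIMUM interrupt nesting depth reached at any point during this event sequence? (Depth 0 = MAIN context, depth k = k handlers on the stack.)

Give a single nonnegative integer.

Answer: 1

Derivation:
Event 1 (INT 0): INT 0 arrives: push (MAIN, PC=0), enter IRQ0 at PC=0 (depth now 1) [depth=1]
Event 2 (EXEC): [IRQ0] PC=0: DEC 1 -> ACC=-1 [depth=1]
Event 3 (EXEC): [IRQ0] PC=1: IRET -> resume MAIN at PC=0 (depth now 0) [depth=0]
Event 4 (INT 0): INT 0 arrives: push (MAIN, PC=0), enter IRQ0 at PC=0 (depth now 1) [depth=1]
Event 5 (EXEC): [IRQ0] PC=0: DEC 1 -> ACC=-2 [depth=1]
Event 6 (EXEC): [IRQ0] PC=1: IRET -> resume MAIN at PC=0 (depth now 0) [depth=0]
Event 7 (EXEC): [MAIN] PC=0: DEC 4 -> ACC=-6 [depth=0]
Event 8 (EXEC): [MAIN] PC=1: DEC 2 -> ACC=-8 [depth=0]
Event 9 (INT 0): INT 0 arrives: push (MAIN, PC=2), enter IRQ0 at PC=0 (depth now 1) [depth=1]
Event 10 (EXEC): [IRQ0] PC=0: DEC 1 -> ACC=-9 [depth=1]
Event 11 (EXEC): [IRQ0] PC=1: IRET -> resume MAIN at PC=2 (depth now 0) [depth=0]
Event 12 (INT 0): INT 0 arrives: push (MAIN, PC=2), enter IRQ0 at PC=0 (depth now 1) [depth=1]
Event 13 (EXEC): [IRQ0] PC=0: DEC 1 -> ACC=-10 [depth=1]
Event 14 (EXEC): [IRQ0] PC=1: IRET -> resume MAIN at PC=2 (depth now 0) [depth=0]
Event 15 (EXEC): [MAIN] PC=2: INC 3 -> ACC=-7 [depth=0]
Event 16 (EXEC): [MAIN] PC=3: HALT [depth=0]
Max depth observed: 1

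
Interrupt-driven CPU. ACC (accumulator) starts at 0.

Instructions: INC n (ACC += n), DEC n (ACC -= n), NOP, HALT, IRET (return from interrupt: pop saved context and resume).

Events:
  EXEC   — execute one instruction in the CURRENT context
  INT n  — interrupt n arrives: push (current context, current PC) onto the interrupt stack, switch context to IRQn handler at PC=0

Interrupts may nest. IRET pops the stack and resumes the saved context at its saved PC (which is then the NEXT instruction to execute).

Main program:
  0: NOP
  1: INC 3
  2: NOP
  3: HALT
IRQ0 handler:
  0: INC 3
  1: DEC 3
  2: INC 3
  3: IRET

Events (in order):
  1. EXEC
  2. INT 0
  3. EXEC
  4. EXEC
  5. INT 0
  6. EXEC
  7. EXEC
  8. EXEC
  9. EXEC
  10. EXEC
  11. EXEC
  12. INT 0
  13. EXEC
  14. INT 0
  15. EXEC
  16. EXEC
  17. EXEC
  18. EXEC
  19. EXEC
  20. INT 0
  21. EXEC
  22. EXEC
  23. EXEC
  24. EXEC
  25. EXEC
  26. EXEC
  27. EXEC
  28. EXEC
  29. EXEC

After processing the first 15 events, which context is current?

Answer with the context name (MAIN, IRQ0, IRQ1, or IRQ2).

Event 1 (EXEC): [MAIN] PC=0: NOP
Event 2 (INT 0): INT 0 arrives: push (MAIN, PC=1), enter IRQ0 at PC=0 (depth now 1)
Event 3 (EXEC): [IRQ0] PC=0: INC 3 -> ACC=3
Event 4 (EXEC): [IRQ0] PC=1: DEC 3 -> ACC=0
Event 5 (INT 0): INT 0 arrives: push (IRQ0, PC=2), enter IRQ0 at PC=0 (depth now 2)
Event 6 (EXEC): [IRQ0] PC=0: INC 3 -> ACC=3
Event 7 (EXEC): [IRQ0] PC=1: DEC 3 -> ACC=0
Event 8 (EXEC): [IRQ0] PC=2: INC 3 -> ACC=3
Event 9 (EXEC): [IRQ0] PC=3: IRET -> resume IRQ0 at PC=2 (depth now 1)
Event 10 (EXEC): [IRQ0] PC=2: INC 3 -> ACC=6
Event 11 (EXEC): [IRQ0] PC=3: IRET -> resume MAIN at PC=1 (depth now 0)
Event 12 (INT 0): INT 0 arrives: push (MAIN, PC=1), enter IRQ0 at PC=0 (depth now 1)
Event 13 (EXEC): [IRQ0] PC=0: INC 3 -> ACC=9
Event 14 (INT 0): INT 0 arrives: push (IRQ0, PC=1), enter IRQ0 at PC=0 (depth now 2)
Event 15 (EXEC): [IRQ0] PC=0: INC 3 -> ACC=12

Answer: IRQ0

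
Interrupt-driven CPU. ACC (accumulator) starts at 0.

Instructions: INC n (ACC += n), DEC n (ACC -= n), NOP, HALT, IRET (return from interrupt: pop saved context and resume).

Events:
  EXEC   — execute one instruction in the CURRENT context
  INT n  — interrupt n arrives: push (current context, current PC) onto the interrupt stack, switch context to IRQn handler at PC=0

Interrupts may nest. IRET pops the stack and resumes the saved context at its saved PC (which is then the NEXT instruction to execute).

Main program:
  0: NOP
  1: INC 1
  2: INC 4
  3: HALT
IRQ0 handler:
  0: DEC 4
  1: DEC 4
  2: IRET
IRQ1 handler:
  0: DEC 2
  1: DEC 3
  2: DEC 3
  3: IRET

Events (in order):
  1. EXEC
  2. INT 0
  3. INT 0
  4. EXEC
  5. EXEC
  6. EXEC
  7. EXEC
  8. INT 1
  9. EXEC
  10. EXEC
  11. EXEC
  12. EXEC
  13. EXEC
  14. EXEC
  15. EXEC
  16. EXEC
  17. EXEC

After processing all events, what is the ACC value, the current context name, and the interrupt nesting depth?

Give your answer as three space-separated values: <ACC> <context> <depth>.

Event 1 (EXEC): [MAIN] PC=0: NOP
Event 2 (INT 0): INT 0 arrives: push (MAIN, PC=1), enter IRQ0 at PC=0 (depth now 1)
Event 3 (INT 0): INT 0 arrives: push (IRQ0, PC=0), enter IRQ0 at PC=0 (depth now 2)
Event 4 (EXEC): [IRQ0] PC=0: DEC 4 -> ACC=-4
Event 5 (EXEC): [IRQ0] PC=1: DEC 4 -> ACC=-8
Event 6 (EXEC): [IRQ0] PC=2: IRET -> resume IRQ0 at PC=0 (depth now 1)
Event 7 (EXEC): [IRQ0] PC=0: DEC 4 -> ACC=-12
Event 8 (INT 1): INT 1 arrives: push (IRQ0, PC=1), enter IRQ1 at PC=0 (depth now 2)
Event 9 (EXEC): [IRQ1] PC=0: DEC 2 -> ACC=-14
Event 10 (EXEC): [IRQ1] PC=1: DEC 3 -> ACC=-17
Event 11 (EXEC): [IRQ1] PC=2: DEC 3 -> ACC=-20
Event 12 (EXEC): [IRQ1] PC=3: IRET -> resume IRQ0 at PC=1 (depth now 1)
Event 13 (EXEC): [IRQ0] PC=1: DEC 4 -> ACC=-24
Event 14 (EXEC): [IRQ0] PC=2: IRET -> resume MAIN at PC=1 (depth now 0)
Event 15 (EXEC): [MAIN] PC=1: INC 1 -> ACC=-23
Event 16 (EXEC): [MAIN] PC=2: INC 4 -> ACC=-19
Event 17 (EXEC): [MAIN] PC=3: HALT

Answer: -19 MAIN 0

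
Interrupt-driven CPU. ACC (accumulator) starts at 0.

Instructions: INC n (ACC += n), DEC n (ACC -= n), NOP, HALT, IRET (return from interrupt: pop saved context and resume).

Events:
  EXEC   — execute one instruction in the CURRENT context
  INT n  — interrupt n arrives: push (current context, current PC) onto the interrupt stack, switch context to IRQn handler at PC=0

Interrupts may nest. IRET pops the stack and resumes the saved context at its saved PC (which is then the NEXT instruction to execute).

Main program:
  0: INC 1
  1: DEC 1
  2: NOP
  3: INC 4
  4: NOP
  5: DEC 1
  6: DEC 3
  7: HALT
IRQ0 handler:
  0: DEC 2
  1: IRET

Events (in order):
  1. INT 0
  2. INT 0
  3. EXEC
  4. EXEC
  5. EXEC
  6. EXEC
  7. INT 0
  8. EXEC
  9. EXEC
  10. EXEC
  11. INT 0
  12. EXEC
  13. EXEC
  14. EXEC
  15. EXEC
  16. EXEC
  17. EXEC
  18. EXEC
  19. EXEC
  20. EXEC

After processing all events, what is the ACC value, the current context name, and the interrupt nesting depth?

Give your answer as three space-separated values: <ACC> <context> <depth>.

Answer: -8 MAIN 0

Derivation:
Event 1 (INT 0): INT 0 arrives: push (MAIN, PC=0), enter IRQ0 at PC=0 (depth now 1)
Event 2 (INT 0): INT 0 arrives: push (IRQ0, PC=0), enter IRQ0 at PC=0 (depth now 2)
Event 3 (EXEC): [IRQ0] PC=0: DEC 2 -> ACC=-2
Event 4 (EXEC): [IRQ0] PC=1: IRET -> resume IRQ0 at PC=0 (depth now 1)
Event 5 (EXEC): [IRQ0] PC=0: DEC 2 -> ACC=-4
Event 6 (EXEC): [IRQ0] PC=1: IRET -> resume MAIN at PC=0 (depth now 0)
Event 7 (INT 0): INT 0 arrives: push (MAIN, PC=0), enter IRQ0 at PC=0 (depth now 1)
Event 8 (EXEC): [IRQ0] PC=0: DEC 2 -> ACC=-6
Event 9 (EXEC): [IRQ0] PC=1: IRET -> resume MAIN at PC=0 (depth now 0)
Event 10 (EXEC): [MAIN] PC=0: INC 1 -> ACC=-5
Event 11 (INT 0): INT 0 arrives: push (MAIN, PC=1), enter IRQ0 at PC=0 (depth now 1)
Event 12 (EXEC): [IRQ0] PC=0: DEC 2 -> ACC=-7
Event 13 (EXEC): [IRQ0] PC=1: IRET -> resume MAIN at PC=1 (depth now 0)
Event 14 (EXEC): [MAIN] PC=1: DEC 1 -> ACC=-8
Event 15 (EXEC): [MAIN] PC=2: NOP
Event 16 (EXEC): [MAIN] PC=3: INC 4 -> ACC=-4
Event 17 (EXEC): [MAIN] PC=4: NOP
Event 18 (EXEC): [MAIN] PC=5: DEC 1 -> ACC=-5
Event 19 (EXEC): [MAIN] PC=6: DEC 3 -> ACC=-8
Event 20 (EXEC): [MAIN] PC=7: HALT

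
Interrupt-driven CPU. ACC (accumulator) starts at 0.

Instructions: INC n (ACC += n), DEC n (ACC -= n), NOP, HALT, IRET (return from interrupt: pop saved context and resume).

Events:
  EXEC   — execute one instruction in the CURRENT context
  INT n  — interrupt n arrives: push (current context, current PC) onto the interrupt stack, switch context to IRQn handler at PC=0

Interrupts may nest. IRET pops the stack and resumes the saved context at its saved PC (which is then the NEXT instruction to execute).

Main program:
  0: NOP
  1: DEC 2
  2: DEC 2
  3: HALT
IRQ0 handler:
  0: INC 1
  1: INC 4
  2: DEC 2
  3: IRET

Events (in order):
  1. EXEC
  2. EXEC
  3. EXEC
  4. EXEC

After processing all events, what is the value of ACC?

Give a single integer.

Answer: -4

Derivation:
Event 1 (EXEC): [MAIN] PC=0: NOP
Event 2 (EXEC): [MAIN] PC=1: DEC 2 -> ACC=-2
Event 3 (EXEC): [MAIN] PC=2: DEC 2 -> ACC=-4
Event 4 (EXEC): [MAIN] PC=3: HALT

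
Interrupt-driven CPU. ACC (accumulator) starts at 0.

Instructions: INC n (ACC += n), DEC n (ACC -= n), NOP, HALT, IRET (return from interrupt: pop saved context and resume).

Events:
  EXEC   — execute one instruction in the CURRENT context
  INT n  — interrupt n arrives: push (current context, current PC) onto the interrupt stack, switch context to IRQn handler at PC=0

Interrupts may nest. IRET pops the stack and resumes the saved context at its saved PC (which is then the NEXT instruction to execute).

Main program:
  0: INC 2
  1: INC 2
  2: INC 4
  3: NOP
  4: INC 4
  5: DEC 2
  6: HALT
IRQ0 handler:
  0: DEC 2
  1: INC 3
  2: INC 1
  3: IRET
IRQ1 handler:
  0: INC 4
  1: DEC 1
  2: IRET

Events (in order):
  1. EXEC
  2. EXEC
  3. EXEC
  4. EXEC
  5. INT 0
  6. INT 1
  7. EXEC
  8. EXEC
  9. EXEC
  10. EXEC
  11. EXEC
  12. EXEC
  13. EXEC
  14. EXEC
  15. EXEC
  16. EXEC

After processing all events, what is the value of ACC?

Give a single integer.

Event 1 (EXEC): [MAIN] PC=0: INC 2 -> ACC=2
Event 2 (EXEC): [MAIN] PC=1: INC 2 -> ACC=4
Event 3 (EXEC): [MAIN] PC=2: INC 4 -> ACC=8
Event 4 (EXEC): [MAIN] PC=3: NOP
Event 5 (INT 0): INT 0 arrives: push (MAIN, PC=4), enter IRQ0 at PC=0 (depth now 1)
Event 6 (INT 1): INT 1 arrives: push (IRQ0, PC=0), enter IRQ1 at PC=0 (depth now 2)
Event 7 (EXEC): [IRQ1] PC=0: INC 4 -> ACC=12
Event 8 (EXEC): [IRQ1] PC=1: DEC 1 -> ACC=11
Event 9 (EXEC): [IRQ1] PC=2: IRET -> resume IRQ0 at PC=0 (depth now 1)
Event 10 (EXEC): [IRQ0] PC=0: DEC 2 -> ACC=9
Event 11 (EXEC): [IRQ0] PC=1: INC 3 -> ACC=12
Event 12 (EXEC): [IRQ0] PC=2: INC 1 -> ACC=13
Event 13 (EXEC): [IRQ0] PC=3: IRET -> resume MAIN at PC=4 (depth now 0)
Event 14 (EXEC): [MAIN] PC=4: INC 4 -> ACC=17
Event 15 (EXEC): [MAIN] PC=5: DEC 2 -> ACC=15
Event 16 (EXEC): [MAIN] PC=6: HALT

Answer: 15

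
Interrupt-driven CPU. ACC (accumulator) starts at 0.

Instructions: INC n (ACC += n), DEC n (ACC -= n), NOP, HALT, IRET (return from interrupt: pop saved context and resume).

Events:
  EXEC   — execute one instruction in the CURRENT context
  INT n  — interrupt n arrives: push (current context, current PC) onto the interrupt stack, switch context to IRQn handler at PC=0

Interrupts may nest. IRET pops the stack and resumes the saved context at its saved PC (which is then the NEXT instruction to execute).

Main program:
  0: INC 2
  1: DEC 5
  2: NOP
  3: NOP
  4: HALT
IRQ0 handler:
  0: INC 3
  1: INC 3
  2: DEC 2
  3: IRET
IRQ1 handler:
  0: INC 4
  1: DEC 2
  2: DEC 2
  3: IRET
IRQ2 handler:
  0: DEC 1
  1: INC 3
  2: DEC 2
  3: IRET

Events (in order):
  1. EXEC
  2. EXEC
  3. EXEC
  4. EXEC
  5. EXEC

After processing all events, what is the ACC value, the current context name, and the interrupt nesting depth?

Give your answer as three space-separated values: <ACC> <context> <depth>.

Answer: -3 MAIN 0

Derivation:
Event 1 (EXEC): [MAIN] PC=0: INC 2 -> ACC=2
Event 2 (EXEC): [MAIN] PC=1: DEC 5 -> ACC=-3
Event 3 (EXEC): [MAIN] PC=2: NOP
Event 4 (EXEC): [MAIN] PC=3: NOP
Event 5 (EXEC): [MAIN] PC=4: HALT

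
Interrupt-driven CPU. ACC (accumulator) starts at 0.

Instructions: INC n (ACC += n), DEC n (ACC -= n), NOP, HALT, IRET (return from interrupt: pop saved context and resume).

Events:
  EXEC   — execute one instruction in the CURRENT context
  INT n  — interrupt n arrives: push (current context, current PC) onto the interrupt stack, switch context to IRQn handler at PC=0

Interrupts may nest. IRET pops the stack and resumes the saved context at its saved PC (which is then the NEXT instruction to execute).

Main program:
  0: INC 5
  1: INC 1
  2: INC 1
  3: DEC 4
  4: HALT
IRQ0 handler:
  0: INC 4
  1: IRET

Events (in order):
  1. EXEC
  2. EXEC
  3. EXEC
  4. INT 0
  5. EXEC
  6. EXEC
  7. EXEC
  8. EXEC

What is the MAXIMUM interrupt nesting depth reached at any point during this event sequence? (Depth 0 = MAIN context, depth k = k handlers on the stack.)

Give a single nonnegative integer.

Event 1 (EXEC): [MAIN] PC=0: INC 5 -> ACC=5 [depth=0]
Event 2 (EXEC): [MAIN] PC=1: INC 1 -> ACC=6 [depth=0]
Event 3 (EXEC): [MAIN] PC=2: INC 1 -> ACC=7 [depth=0]
Event 4 (INT 0): INT 0 arrives: push (MAIN, PC=3), enter IRQ0 at PC=0 (depth now 1) [depth=1]
Event 5 (EXEC): [IRQ0] PC=0: INC 4 -> ACC=11 [depth=1]
Event 6 (EXEC): [IRQ0] PC=1: IRET -> resume MAIN at PC=3 (depth now 0) [depth=0]
Event 7 (EXEC): [MAIN] PC=3: DEC 4 -> ACC=7 [depth=0]
Event 8 (EXEC): [MAIN] PC=4: HALT [depth=0]
Max depth observed: 1

Answer: 1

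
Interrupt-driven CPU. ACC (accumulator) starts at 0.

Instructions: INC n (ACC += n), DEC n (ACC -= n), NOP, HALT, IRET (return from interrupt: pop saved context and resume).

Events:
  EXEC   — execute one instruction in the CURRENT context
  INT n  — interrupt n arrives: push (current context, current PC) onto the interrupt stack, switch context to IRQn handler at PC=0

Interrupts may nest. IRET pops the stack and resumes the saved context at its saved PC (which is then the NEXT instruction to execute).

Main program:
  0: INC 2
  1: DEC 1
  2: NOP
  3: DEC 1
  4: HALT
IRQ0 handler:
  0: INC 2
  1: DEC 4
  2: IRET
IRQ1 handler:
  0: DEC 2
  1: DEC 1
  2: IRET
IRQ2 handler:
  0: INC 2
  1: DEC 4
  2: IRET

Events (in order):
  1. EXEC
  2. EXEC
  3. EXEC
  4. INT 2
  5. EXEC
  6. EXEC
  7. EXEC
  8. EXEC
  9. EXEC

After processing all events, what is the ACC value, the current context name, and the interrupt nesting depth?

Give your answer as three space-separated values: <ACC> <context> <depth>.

Event 1 (EXEC): [MAIN] PC=0: INC 2 -> ACC=2
Event 2 (EXEC): [MAIN] PC=1: DEC 1 -> ACC=1
Event 3 (EXEC): [MAIN] PC=2: NOP
Event 4 (INT 2): INT 2 arrives: push (MAIN, PC=3), enter IRQ2 at PC=0 (depth now 1)
Event 5 (EXEC): [IRQ2] PC=0: INC 2 -> ACC=3
Event 6 (EXEC): [IRQ2] PC=1: DEC 4 -> ACC=-1
Event 7 (EXEC): [IRQ2] PC=2: IRET -> resume MAIN at PC=3 (depth now 0)
Event 8 (EXEC): [MAIN] PC=3: DEC 1 -> ACC=-2
Event 9 (EXEC): [MAIN] PC=4: HALT

Answer: -2 MAIN 0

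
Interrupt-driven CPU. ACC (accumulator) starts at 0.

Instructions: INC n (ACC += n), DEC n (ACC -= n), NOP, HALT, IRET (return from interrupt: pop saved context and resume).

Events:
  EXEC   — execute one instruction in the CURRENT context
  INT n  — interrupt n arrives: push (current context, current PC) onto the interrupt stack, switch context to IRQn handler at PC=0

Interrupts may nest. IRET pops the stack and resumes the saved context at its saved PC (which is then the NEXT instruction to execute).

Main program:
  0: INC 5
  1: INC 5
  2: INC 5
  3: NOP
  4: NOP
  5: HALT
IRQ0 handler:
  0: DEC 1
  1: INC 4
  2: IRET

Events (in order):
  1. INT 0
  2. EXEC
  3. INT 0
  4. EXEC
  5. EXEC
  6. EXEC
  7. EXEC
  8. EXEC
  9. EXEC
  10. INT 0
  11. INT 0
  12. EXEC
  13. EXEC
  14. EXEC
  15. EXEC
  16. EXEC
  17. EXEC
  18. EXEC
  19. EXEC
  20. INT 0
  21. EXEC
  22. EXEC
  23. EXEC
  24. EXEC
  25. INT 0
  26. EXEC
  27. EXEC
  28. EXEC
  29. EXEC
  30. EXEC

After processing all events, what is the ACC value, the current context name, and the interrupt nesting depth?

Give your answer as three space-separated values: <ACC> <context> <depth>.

Answer: 33 MAIN 0

Derivation:
Event 1 (INT 0): INT 0 arrives: push (MAIN, PC=0), enter IRQ0 at PC=0 (depth now 1)
Event 2 (EXEC): [IRQ0] PC=0: DEC 1 -> ACC=-1
Event 3 (INT 0): INT 0 arrives: push (IRQ0, PC=1), enter IRQ0 at PC=0 (depth now 2)
Event 4 (EXEC): [IRQ0] PC=0: DEC 1 -> ACC=-2
Event 5 (EXEC): [IRQ0] PC=1: INC 4 -> ACC=2
Event 6 (EXEC): [IRQ0] PC=2: IRET -> resume IRQ0 at PC=1 (depth now 1)
Event 7 (EXEC): [IRQ0] PC=1: INC 4 -> ACC=6
Event 8 (EXEC): [IRQ0] PC=2: IRET -> resume MAIN at PC=0 (depth now 0)
Event 9 (EXEC): [MAIN] PC=0: INC 5 -> ACC=11
Event 10 (INT 0): INT 0 arrives: push (MAIN, PC=1), enter IRQ0 at PC=0 (depth now 1)
Event 11 (INT 0): INT 0 arrives: push (IRQ0, PC=0), enter IRQ0 at PC=0 (depth now 2)
Event 12 (EXEC): [IRQ0] PC=0: DEC 1 -> ACC=10
Event 13 (EXEC): [IRQ0] PC=1: INC 4 -> ACC=14
Event 14 (EXEC): [IRQ0] PC=2: IRET -> resume IRQ0 at PC=0 (depth now 1)
Event 15 (EXEC): [IRQ0] PC=0: DEC 1 -> ACC=13
Event 16 (EXEC): [IRQ0] PC=1: INC 4 -> ACC=17
Event 17 (EXEC): [IRQ0] PC=2: IRET -> resume MAIN at PC=1 (depth now 0)
Event 18 (EXEC): [MAIN] PC=1: INC 5 -> ACC=22
Event 19 (EXEC): [MAIN] PC=2: INC 5 -> ACC=27
Event 20 (INT 0): INT 0 arrives: push (MAIN, PC=3), enter IRQ0 at PC=0 (depth now 1)
Event 21 (EXEC): [IRQ0] PC=0: DEC 1 -> ACC=26
Event 22 (EXEC): [IRQ0] PC=1: INC 4 -> ACC=30
Event 23 (EXEC): [IRQ0] PC=2: IRET -> resume MAIN at PC=3 (depth now 0)
Event 24 (EXEC): [MAIN] PC=3: NOP
Event 25 (INT 0): INT 0 arrives: push (MAIN, PC=4), enter IRQ0 at PC=0 (depth now 1)
Event 26 (EXEC): [IRQ0] PC=0: DEC 1 -> ACC=29
Event 27 (EXEC): [IRQ0] PC=1: INC 4 -> ACC=33
Event 28 (EXEC): [IRQ0] PC=2: IRET -> resume MAIN at PC=4 (depth now 0)
Event 29 (EXEC): [MAIN] PC=4: NOP
Event 30 (EXEC): [MAIN] PC=5: HALT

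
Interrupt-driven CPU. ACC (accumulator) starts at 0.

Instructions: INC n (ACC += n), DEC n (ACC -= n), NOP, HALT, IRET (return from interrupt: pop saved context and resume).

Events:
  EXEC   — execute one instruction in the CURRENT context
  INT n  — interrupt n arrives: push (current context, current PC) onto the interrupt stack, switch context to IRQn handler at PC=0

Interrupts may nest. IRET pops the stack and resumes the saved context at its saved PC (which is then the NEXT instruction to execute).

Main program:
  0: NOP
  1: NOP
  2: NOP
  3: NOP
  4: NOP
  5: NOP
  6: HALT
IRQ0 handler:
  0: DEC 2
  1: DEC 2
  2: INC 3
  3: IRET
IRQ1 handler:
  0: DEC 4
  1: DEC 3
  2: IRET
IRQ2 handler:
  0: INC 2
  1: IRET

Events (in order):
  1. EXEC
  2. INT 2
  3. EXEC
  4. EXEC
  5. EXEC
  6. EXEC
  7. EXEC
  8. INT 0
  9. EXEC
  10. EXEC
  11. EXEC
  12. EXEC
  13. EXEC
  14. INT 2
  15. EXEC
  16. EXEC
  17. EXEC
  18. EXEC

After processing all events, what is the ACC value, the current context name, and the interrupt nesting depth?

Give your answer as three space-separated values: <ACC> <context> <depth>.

Event 1 (EXEC): [MAIN] PC=0: NOP
Event 2 (INT 2): INT 2 arrives: push (MAIN, PC=1), enter IRQ2 at PC=0 (depth now 1)
Event 3 (EXEC): [IRQ2] PC=0: INC 2 -> ACC=2
Event 4 (EXEC): [IRQ2] PC=1: IRET -> resume MAIN at PC=1 (depth now 0)
Event 5 (EXEC): [MAIN] PC=1: NOP
Event 6 (EXEC): [MAIN] PC=2: NOP
Event 7 (EXEC): [MAIN] PC=3: NOP
Event 8 (INT 0): INT 0 arrives: push (MAIN, PC=4), enter IRQ0 at PC=0 (depth now 1)
Event 9 (EXEC): [IRQ0] PC=0: DEC 2 -> ACC=0
Event 10 (EXEC): [IRQ0] PC=1: DEC 2 -> ACC=-2
Event 11 (EXEC): [IRQ0] PC=2: INC 3 -> ACC=1
Event 12 (EXEC): [IRQ0] PC=3: IRET -> resume MAIN at PC=4 (depth now 0)
Event 13 (EXEC): [MAIN] PC=4: NOP
Event 14 (INT 2): INT 2 arrives: push (MAIN, PC=5), enter IRQ2 at PC=0 (depth now 1)
Event 15 (EXEC): [IRQ2] PC=0: INC 2 -> ACC=3
Event 16 (EXEC): [IRQ2] PC=1: IRET -> resume MAIN at PC=5 (depth now 0)
Event 17 (EXEC): [MAIN] PC=5: NOP
Event 18 (EXEC): [MAIN] PC=6: HALT

Answer: 3 MAIN 0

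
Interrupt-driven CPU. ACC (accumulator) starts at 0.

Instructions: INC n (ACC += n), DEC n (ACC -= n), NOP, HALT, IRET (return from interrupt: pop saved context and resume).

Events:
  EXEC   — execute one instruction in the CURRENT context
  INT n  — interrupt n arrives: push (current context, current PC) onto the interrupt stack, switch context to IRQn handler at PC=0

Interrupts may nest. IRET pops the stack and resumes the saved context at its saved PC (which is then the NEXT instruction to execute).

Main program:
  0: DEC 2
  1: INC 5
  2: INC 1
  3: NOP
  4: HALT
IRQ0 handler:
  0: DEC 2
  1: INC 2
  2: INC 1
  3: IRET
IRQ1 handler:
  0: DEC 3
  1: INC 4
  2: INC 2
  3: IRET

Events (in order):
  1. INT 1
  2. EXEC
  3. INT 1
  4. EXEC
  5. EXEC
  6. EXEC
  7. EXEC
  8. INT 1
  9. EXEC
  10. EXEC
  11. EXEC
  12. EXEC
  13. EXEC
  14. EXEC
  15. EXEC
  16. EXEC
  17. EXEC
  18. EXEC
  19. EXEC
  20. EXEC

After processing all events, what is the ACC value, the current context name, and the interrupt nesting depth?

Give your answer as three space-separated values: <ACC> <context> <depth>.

Event 1 (INT 1): INT 1 arrives: push (MAIN, PC=0), enter IRQ1 at PC=0 (depth now 1)
Event 2 (EXEC): [IRQ1] PC=0: DEC 3 -> ACC=-3
Event 3 (INT 1): INT 1 arrives: push (IRQ1, PC=1), enter IRQ1 at PC=0 (depth now 2)
Event 4 (EXEC): [IRQ1] PC=0: DEC 3 -> ACC=-6
Event 5 (EXEC): [IRQ1] PC=1: INC 4 -> ACC=-2
Event 6 (EXEC): [IRQ1] PC=2: INC 2 -> ACC=0
Event 7 (EXEC): [IRQ1] PC=3: IRET -> resume IRQ1 at PC=1 (depth now 1)
Event 8 (INT 1): INT 1 arrives: push (IRQ1, PC=1), enter IRQ1 at PC=0 (depth now 2)
Event 9 (EXEC): [IRQ1] PC=0: DEC 3 -> ACC=-3
Event 10 (EXEC): [IRQ1] PC=1: INC 4 -> ACC=1
Event 11 (EXEC): [IRQ1] PC=2: INC 2 -> ACC=3
Event 12 (EXEC): [IRQ1] PC=3: IRET -> resume IRQ1 at PC=1 (depth now 1)
Event 13 (EXEC): [IRQ1] PC=1: INC 4 -> ACC=7
Event 14 (EXEC): [IRQ1] PC=2: INC 2 -> ACC=9
Event 15 (EXEC): [IRQ1] PC=3: IRET -> resume MAIN at PC=0 (depth now 0)
Event 16 (EXEC): [MAIN] PC=0: DEC 2 -> ACC=7
Event 17 (EXEC): [MAIN] PC=1: INC 5 -> ACC=12
Event 18 (EXEC): [MAIN] PC=2: INC 1 -> ACC=13
Event 19 (EXEC): [MAIN] PC=3: NOP
Event 20 (EXEC): [MAIN] PC=4: HALT

Answer: 13 MAIN 0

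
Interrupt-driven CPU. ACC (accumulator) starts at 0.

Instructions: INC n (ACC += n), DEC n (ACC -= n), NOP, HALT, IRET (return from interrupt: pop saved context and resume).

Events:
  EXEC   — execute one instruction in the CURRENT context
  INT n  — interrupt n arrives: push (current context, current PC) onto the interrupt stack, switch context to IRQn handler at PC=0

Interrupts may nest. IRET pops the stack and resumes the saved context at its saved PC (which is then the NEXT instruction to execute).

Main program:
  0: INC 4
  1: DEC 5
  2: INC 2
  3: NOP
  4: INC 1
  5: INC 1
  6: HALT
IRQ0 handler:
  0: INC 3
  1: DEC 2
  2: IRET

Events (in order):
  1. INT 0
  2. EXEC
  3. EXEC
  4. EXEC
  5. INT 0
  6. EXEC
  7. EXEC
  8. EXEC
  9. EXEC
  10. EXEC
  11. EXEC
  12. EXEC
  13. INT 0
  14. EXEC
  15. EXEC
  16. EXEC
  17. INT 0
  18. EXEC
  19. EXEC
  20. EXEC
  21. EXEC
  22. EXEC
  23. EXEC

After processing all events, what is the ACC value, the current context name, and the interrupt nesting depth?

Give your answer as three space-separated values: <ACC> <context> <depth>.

Event 1 (INT 0): INT 0 arrives: push (MAIN, PC=0), enter IRQ0 at PC=0 (depth now 1)
Event 2 (EXEC): [IRQ0] PC=0: INC 3 -> ACC=3
Event 3 (EXEC): [IRQ0] PC=1: DEC 2 -> ACC=1
Event 4 (EXEC): [IRQ0] PC=2: IRET -> resume MAIN at PC=0 (depth now 0)
Event 5 (INT 0): INT 0 arrives: push (MAIN, PC=0), enter IRQ0 at PC=0 (depth now 1)
Event 6 (EXEC): [IRQ0] PC=0: INC 3 -> ACC=4
Event 7 (EXEC): [IRQ0] PC=1: DEC 2 -> ACC=2
Event 8 (EXEC): [IRQ0] PC=2: IRET -> resume MAIN at PC=0 (depth now 0)
Event 9 (EXEC): [MAIN] PC=0: INC 4 -> ACC=6
Event 10 (EXEC): [MAIN] PC=1: DEC 5 -> ACC=1
Event 11 (EXEC): [MAIN] PC=2: INC 2 -> ACC=3
Event 12 (EXEC): [MAIN] PC=3: NOP
Event 13 (INT 0): INT 0 arrives: push (MAIN, PC=4), enter IRQ0 at PC=0 (depth now 1)
Event 14 (EXEC): [IRQ0] PC=0: INC 3 -> ACC=6
Event 15 (EXEC): [IRQ0] PC=1: DEC 2 -> ACC=4
Event 16 (EXEC): [IRQ0] PC=2: IRET -> resume MAIN at PC=4 (depth now 0)
Event 17 (INT 0): INT 0 arrives: push (MAIN, PC=4), enter IRQ0 at PC=0 (depth now 1)
Event 18 (EXEC): [IRQ0] PC=0: INC 3 -> ACC=7
Event 19 (EXEC): [IRQ0] PC=1: DEC 2 -> ACC=5
Event 20 (EXEC): [IRQ0] PC=2: IRET -> resume MAIN at PC=4 (depth now 0)
Event 21 (EXEC): [MAIN] PC=4: INC 1 -> ACC=6
Event 22 (EXEC): [MAIN] PC=5: INC 1 -> ACC=7
Event 23 (EXEC): [MAIN] PC=6: HALT

Answer: 7 MAIN 0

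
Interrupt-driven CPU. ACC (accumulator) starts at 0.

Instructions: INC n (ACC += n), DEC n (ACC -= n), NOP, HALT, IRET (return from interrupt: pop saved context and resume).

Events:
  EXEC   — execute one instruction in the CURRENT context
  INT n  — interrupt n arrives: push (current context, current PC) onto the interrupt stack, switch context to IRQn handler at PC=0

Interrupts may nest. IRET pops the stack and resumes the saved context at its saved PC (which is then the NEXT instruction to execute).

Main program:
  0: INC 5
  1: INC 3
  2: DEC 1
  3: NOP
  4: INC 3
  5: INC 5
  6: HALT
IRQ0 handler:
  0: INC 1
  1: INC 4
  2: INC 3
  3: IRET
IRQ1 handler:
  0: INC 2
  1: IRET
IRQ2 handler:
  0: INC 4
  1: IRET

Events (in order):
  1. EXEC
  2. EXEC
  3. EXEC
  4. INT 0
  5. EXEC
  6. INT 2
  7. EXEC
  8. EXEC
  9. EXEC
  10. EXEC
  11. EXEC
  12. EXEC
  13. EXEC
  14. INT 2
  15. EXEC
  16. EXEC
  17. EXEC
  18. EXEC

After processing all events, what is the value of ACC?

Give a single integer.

Event 1 (EXEC): [MAIN] PC=0: INC 5 -> ACC=5
Event 2 (EXEC): [MAIN] PC=1: INC 3 -> ACC=8
Event 3 (EXEC): [MAIN] PC=2: DEC 1 -> ACC=7
Event 4 (INT 0): INT 0 arrives: push (MAIN, PC=3), enter IRQ0 at PC=0 (depth now 1)
Event 5 (EXEC): [IRQ0] PC=0: INC 1 -> ACC=8
Event 6 (INT 2): INT 2 arrives: push (IRQ0, PC=1), enter IRQ2 at PC=0 (depth now 2)
Event 7 (EXEC): [IRQ2] PC=0: INC 4 -> ACC=12
Event 8 (EXEC): [IRQ2] PC=1: IRET -> resume IRQ0 at PC=1 (depth now 1)
Event 9 (EXEC): [IRQ0] PC=1: INC 4 -> ACC=16
Event 10 (EXEC): [IRQ0] PC=2: INC 3 -> ACC=19
Event 11 (EXEC): [IRQ0] PC=3: IRET -> resume MAIN at PC=3 (depth now 0)
Event 12 (EXEC): [MAIN] PC=3: NOP
Event 13 (EXEC): [MAIN] PC=4: INC 3 -> ACC=22
Event 14 (INT 2): INT 2 arrives: push (MAIN, PC=5), enter IRQ2 at PC=0 (depth now 1)
Event 15 (EXEC): [IRQ2] PC=0: INC 4 -> ACC=26
Event 16 (EXEC): [IRQ2] PC=1: IRET -> resume MAIN at PC=5 (depth now 0)
Event 17 (EXEC): [MAIN] PC=5: INC 5 -> ACC=31
Event 18 (EXEC): [MAIN] PC=6: HALT

Answer: 31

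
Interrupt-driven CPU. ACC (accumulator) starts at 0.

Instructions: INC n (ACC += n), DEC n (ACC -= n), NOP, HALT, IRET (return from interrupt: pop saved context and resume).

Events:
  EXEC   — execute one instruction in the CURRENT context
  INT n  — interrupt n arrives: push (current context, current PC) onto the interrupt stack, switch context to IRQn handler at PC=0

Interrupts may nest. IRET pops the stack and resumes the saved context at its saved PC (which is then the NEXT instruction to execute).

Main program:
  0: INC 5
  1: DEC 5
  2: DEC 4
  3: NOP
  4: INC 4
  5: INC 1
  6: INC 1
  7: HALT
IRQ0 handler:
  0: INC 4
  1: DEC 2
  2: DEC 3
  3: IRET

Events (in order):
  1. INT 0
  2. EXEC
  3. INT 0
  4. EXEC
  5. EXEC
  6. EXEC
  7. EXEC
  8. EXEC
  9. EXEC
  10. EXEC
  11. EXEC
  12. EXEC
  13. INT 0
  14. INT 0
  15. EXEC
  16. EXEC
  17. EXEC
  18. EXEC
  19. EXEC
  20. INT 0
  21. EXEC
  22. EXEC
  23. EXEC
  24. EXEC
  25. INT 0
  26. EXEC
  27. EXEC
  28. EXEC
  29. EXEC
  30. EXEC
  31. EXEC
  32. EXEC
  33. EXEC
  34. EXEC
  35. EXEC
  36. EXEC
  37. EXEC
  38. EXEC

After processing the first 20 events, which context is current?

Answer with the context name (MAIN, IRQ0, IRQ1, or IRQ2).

Answer: IRQ0

Derivation:
Event 1 (INT 0): INT 0 arrives: push (MAIN, PC=0), enter IRQ0 at PC=0 (depth now 1)
Event 2 (EXEC): [IRQ0] PC=0: INC 4 -> ACC=4
Event 3 (INT 0): INT 0 arrives: push (IRQ0, PC=1), enter IRQ0 at PC=0 (depth now 2)
Event 4 (EXEC): [IRQ0] PC=0: INC 4 -> ACC=8
Event 5 (EXEC): [IRQ0] PC=1: DEC 2 -> ACC=6
Event 6 (EXEC): [IRQ0] PC=2: DEC 3 -> ACC=3
Event 7 (EXEC): [IRQ0] PC=3: IRET -> resume IRQ0 at PC=1 (depth now 1)
Event 8 (EXEC): [IRQ0] PC=1: DEC 2 -> ACC=1
Event 9 (EXEC): [IRQ0] PC=2: DEC 3 -> ACC=-2
Event 10 (EXEC): [IRQ0] PC=3: IRET -> resume MAIN at PC=0 (depth now 0)
Event 11 (EXEC): [MAIN] PC=0: INC 5 -> ACC=3
Event 12 (EXEC): [MAIN] PC=1: DEC 5 -> ACC=-2
Event 13 (INT 0): INT 0 arrives: push (MAIN, PC=2), enter IRQ0 at PC=0 (depth now 1)
Event 14 (INT 0): INT 0 arrives: push (IRQ0, PC=0), enter IRQ0 at PC=0 (depth now 2)
Event 15 (EXEC): [IRQ0] PC=0: INC 4 -> ACC=2
Event 16 (EXEC): [IRQ0] PC=1: DEC 2 -> ACC=0
Event 17 (EXEC): [IRQ0] PC=2: DEC 3 -> ACC=-3
Event 18 (EXEC): [IRQ0] PC=3: IRET -> resume IRQ0 at PC=0 (depth now 1)
Event 19 (EXEC): [IRQ0] PC=0: INC 4 -> ACC=1
Event 20 (INT 0): INT 0 arrives: push (IRQ0, PC=1), enter IRQ0 at PC=0 (depth now 2)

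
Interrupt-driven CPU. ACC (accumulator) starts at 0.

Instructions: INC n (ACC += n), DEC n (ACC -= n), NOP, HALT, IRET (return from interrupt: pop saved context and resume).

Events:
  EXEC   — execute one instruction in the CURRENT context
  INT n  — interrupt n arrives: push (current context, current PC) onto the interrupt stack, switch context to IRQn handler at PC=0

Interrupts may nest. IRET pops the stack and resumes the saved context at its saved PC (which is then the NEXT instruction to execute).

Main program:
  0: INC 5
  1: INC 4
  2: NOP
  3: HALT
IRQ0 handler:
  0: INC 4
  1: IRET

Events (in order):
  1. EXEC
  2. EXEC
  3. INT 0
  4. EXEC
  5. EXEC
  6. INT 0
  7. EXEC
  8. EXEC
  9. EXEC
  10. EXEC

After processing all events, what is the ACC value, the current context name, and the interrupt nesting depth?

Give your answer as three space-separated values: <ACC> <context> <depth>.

Answer: 17 MAIN 0

Derivation:
Event 1 (EXEC): [MAIN] PC=0: INC 5 -> ACC=5
Event 2 (EXEC): [MAIN] PC=1: INC 4 -> ACC=9
Event 3 (INT 0): INT 0 arrives: push (MAIN, PC=2), enter IRQ0 at PC=0 (depth now 1)
Event 4 (EXEC): [IRQ0] PC=0: INC 4 -> ACC=13
Event 5 (EXEC): [IRQ0] PC=1: IRET -> resume MAIN at PC=2 (depth now 0)
Event 6 (INT 0): INT 0 arrives: push (MAIN, PC=2), enter IRQ0 at PC=0 (depth now 1)
Event 7 (EXEC): [IRQ0] PC=0: INC 4 -> ACC=17
Event 8 (EXEC): [IRQ0] PC=1: IRET -> resume MAIN at PC=2 (depth now 0)
Event 9 (EXEC): [MAIN] PC=2: NOP
Event 10 (EXEC): [MAIN] PC=3: HALT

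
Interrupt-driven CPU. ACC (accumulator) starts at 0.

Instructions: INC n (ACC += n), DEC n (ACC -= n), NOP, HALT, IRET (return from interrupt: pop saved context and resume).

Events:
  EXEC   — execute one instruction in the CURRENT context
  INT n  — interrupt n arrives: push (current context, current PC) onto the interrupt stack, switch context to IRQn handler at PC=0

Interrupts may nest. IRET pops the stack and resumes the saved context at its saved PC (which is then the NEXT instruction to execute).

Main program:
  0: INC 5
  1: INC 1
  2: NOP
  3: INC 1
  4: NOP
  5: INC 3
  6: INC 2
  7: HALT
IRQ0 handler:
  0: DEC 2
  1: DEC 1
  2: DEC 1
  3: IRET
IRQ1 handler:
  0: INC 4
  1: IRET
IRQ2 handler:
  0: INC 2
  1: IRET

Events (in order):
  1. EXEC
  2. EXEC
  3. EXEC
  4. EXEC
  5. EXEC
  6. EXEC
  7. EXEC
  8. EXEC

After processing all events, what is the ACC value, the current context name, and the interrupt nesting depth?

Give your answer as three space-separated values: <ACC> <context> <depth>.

Answer: 12 MAIN 0

Derivation:
Event 1 (EXEC): [MAIN] PC=0: INC 5 -> ACC=5
Event 2 (EXEC): [MAIN] PC=1: INC 1 -> ACC=6
Event 3 (EXEC): [MAIN] PC=2: NOP
Event 4 (EXEC): [MAIN] PC=3: INC 1 -> ACC=7
Event 5 (EXEC): [MAIN] PC=4: NOP
Event 6 (EXEC): [MAIN] PC=5: INC 3 -> ACC=10
Event 7 (EXEC): [MAIN] PC=6: INC 2 -> ACC=12
Event 8 (EXEC): [MAIN] PC=7: HALT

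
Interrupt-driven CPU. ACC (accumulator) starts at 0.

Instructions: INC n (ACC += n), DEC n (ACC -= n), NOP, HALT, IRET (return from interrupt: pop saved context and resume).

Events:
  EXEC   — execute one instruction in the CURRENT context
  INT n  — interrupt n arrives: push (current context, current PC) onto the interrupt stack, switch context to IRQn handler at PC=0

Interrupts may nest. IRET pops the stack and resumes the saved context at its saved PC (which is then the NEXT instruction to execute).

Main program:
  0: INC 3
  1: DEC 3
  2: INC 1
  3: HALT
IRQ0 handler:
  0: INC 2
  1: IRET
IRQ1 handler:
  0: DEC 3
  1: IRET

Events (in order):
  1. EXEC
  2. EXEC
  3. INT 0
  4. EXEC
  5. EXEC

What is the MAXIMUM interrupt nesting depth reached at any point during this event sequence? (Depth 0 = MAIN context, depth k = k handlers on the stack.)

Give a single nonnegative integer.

Event 1 (EXEC): [MAIN] PC=0: INC 3 -> ACC=3 [depth=0]
Event 2 (EXEC): [MAIN] PC=1: DEC 3 -> ACC=0 [depth=0]
Event 3 (INT 0): INT 0 arrives: push (MAIN, PC=2), enter IRQ0 at PC=0 (depth now 1) [depth=1]
Event 4 (EXEC): [IRQ0] PC=0: INC 2 -> ACC=2 [depth=1]
Event 5 (EXEC): [IRQ0] PC=1: IRET -> resume MAIN at PC=2 (depth now 0) [depth=0]
Max depth observed: 1

Answer: 1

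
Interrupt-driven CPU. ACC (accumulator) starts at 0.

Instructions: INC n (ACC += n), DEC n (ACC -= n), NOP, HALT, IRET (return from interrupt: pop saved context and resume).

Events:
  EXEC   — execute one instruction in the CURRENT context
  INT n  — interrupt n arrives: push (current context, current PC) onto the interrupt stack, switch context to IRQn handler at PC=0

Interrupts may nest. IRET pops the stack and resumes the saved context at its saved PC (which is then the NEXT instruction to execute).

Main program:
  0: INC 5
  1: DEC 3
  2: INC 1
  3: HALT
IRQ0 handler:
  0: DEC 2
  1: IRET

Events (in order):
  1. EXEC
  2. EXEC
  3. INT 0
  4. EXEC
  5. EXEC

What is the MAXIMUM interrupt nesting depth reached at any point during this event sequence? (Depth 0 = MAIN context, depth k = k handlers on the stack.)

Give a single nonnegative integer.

Event 1 (EXEC): [MAIN] PC=0: INC 5 -> ACC=5 [depth=0]
Event 2 (EXEC): [MAIN] PC=1: DEC 3 -> ACC=2 [depth=0]
Event 3 (INT 0): INT 0 arrives: push (MAIN, PC=2), enter IRQ0 at PC=0 (depth now 1) [depth=1]
Event 4 (EXEC): [IRQ0] PC=0: DEC 2 -> ACC=0 [depth=1]
Event 5 (EXEC): [IRQ0] PC=1: IRET -> resume MAIN at PC=2 (depth now 0) [depth=0]
Max depth observed: 1

Answer: 1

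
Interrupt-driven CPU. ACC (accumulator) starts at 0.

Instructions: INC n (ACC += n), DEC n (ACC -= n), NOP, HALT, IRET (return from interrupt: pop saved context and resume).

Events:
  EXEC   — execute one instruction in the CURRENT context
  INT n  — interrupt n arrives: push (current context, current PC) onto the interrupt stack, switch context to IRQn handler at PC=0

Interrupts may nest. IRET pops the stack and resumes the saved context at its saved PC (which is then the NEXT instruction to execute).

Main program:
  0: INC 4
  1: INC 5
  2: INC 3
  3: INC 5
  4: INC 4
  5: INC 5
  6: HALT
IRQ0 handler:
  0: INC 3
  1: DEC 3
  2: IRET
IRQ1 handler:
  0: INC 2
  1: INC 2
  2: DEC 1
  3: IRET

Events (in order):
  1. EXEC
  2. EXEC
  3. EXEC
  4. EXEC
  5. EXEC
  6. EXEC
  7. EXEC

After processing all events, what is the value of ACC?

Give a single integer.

Event 1 (EXEC): [MAIN] PC=0: INC 4 -> ACC=4
Event 2 (EXEC): [MAIN] PC=1: INC 5 -> ACC=9
Event 3 (EXEC): [MAIN] PC=2: INC 3 -> ACC=12
Event 4 (EXEC): [MAIN] PC=3: INC 5 -> ACC=17
Event 5 (EXEC): [MAIN] PC=4: INC 4 -> ACC=21
Event 6 (EXEC): [MAIN] PC=5: INC 5 -> ACC=26
Event 7 (EXEC): [MAIN] PC=6: HALT

Answer: 26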